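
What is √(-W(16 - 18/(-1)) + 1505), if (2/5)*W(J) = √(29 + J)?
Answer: √(6020 - 30*√7)/2 ≈ 38.538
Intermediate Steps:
W(J) = 5*√(29 + J)/2
√(-W(16 - 18/(-1)) + 1505) = √(-5*√(29 + (16 - 18/(-1)))/2 + 1505) = √(-5*√(29 + (16 - 18*(-1)))/2 + 1505) = √(-5*√(29 + (16 - 1*(-18)))/2 + 1505) = √(-5*√(29 + (16 + 18))/2 + 1505) = √(-5*√(29 + 34)/2 + 1505) = √(-5*√63/2 + 1505) = √(-5*3*√7/2 + 1505) = √(-15*√7/2 + 1505) = √(1505 - 15*√7/2)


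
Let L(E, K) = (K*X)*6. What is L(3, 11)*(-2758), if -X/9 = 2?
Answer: 3276504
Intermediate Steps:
X = -18 (X = -9*2 = -18)
L(E, K) = -108*K (L(E, K) = (K*(-18))*6 = -18*K*6 = -108*K)
L(3, 11)*(-2758) = -108*11*(-2758) = -1188*(-2758) = 3276504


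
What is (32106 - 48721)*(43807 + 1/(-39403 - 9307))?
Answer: -7090746893987/9742 ≈ -7.2785e+8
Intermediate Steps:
(32106 - 48721)*(43807 + 1/(-39403 - 9307)) = -16615*(43807 + 1/(-48710)) = -16615*(43807 - 1/48710) = -16615*2133838969/48710 = -7090746893987/9742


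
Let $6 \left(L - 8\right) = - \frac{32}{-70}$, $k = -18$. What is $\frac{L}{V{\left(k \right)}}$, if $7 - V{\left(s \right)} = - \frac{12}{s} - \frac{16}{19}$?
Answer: $\frac{16112}{14315} \approx 1.1255$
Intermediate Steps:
$V{\left(s \right)} = \frac{149}{19} + \frac{12}{s}$ ($V{\left(s \right)} = 7 - \left(- \frac{12}{s} - \frac{16}{19}\right) = 7 - \left(- \frac{16}{19} - \frac{12}{s}\right) = 7 + \left(\frac{16}{19} + \frac{12}{s}\right) = \frac{149}{19} + \frac{12}{s}$)
$L = \frac{848}{105}$ ($L = 8 + \frac{\left(-32\right) \frac{1}{-70}}{6} = 8 + \frac{\left(-32\right) \left(- \frac{1}{70}\right)}{6} = 8 + \frac{1}{6} \cdot \frac{16}{35} = 8 + \frac{8}{105} = \frac{848}{105} \approx 8.0762$)
$\frac{L}{V{\left(k \right)}} = \frac{848}{105 \left(\frac{149}{19} + \frac{12}{-18}\right)} = \frac{848}{105 \left(\frac{149}{19} + 12 \left(- \frac{1}{18}\right)\right)} = \frac{848}{105 \left(\frac{149}{19} - \frac{2}{3}\right)} = \frac{848}{105 \cdot \frac{409}{57}} = \frac{848}{105} \cdot \frac{57}{409} = \frac{16112}{14315}$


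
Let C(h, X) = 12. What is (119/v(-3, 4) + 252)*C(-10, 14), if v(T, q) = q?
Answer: 3381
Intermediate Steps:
(119/v(-3, 4) + 252)*C(-10, 14) = (119/4 + 252)*12 = (1127/4)*12 = 3381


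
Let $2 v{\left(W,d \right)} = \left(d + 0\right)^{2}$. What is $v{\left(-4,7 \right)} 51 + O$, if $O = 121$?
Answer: $\frac{2741}{2} \approx 1370.5$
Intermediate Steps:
$v{\left(W,d \right)} = \frac{d^{2}}{2}$ ($v{\left(W,d \right)} = \frac{\left(d + 0\right)^{2}}{2} = \frac{d^{2}}{2}$)
$v{\left(-4,7 \right)} 51 + O = \frac{7^{2}}{2} \cdot 51 + 121 = \frac{1}{2} \cdot 49 \cdot 51 + 121 = \frac{49}{2} \cdot 51 + 121 = \frac{2499}{2} + 121 = \frac{2741}{2}$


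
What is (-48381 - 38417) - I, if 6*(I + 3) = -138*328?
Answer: -79251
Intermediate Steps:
I = -7547 (I = -3 + (-138*328)/6 = -3 + (1/6)*(-45264) = -3 - 7544 = -7547)
(-48381 - 38417) - I = (-48381 - 38417) - 1*(-7547) = -86798 + 7547 = -79251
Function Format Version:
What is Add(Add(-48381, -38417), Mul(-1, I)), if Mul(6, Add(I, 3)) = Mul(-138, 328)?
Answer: -79251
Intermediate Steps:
I = -7547 (I = Add(-3, Mul(Rational(1, 6), Mul(-138, 328))) = Add(-3, Mul(Rational(1, 6), -45264)) = Add(-3, -7544) = -7547)
Add(Add(-48381, -38417), Mul(-1, I)) = Add(Add(-48381, -38417), Mul(-1, -7547)) = Add(-86798, 7547) = -79251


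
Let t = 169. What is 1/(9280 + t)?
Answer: 1/9449 ≈ 0.00010583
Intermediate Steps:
1/(9280 + t) = 1/(9280 + 169) = 1/9449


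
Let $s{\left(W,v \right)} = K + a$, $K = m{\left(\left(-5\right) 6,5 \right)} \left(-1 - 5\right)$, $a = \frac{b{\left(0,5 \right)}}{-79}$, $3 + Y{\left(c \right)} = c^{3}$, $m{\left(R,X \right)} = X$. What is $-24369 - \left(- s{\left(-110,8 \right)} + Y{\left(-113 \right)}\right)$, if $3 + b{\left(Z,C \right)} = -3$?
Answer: $\frac{112061585}{79} \approx 1.4185 \cdot 10^{6}$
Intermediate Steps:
$b{\left(Z,C \right)} = -6$ ($b{\left(Z,C \right)} = -3 - 3 = -6$)
$Y{\left(c \right)} = -3 + c^{3}$
$a = \frac{6}{79}$ ($a = - \frac{6}{-79} = \left(-6\right) \left(- \frac{1}{79}\right) = \frac{6}{79} \approx 0.075949$)
$K = -30$ ($K = 5 \left(-1 - 5\right) = 5 \left(-6\right) = -30$)
$s{\left(W,v \right)} = - \frac{2364}{79}$ ($s{\left(W,v \right)} = -30 + \frac{6}{79} = - \frac{2364}{79}$)
$-24369 - \left(- s{\left(-110,8 \right)} + Y{\left(-113 \right)}\right) = -24369 - - \frac{113986736}{79} = -24369 + \left(- \frac{2364}{79} + 1442900\right) = -24369 + \frac{113986736}{79} = \frac{112061585}{79}$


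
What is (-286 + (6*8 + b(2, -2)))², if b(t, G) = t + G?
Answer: 56644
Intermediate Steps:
b(t, G) = G + t
(-286 + (6*8 + b(2, -2)))² = (-286 + (6*8 + (-2 + 2)))² = (-286 + (48 + 0))² = (-286 + 48)² = (-238)² = 56644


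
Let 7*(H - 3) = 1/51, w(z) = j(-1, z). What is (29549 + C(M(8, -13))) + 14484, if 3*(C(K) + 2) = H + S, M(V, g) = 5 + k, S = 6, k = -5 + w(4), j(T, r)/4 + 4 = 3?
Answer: 47160415/1071 ≈ 44034.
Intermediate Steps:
j(T, r) = -4 (j(T, r) = -16 + 4*3 = -16 + 12 = -4)
w(z) = -4
k = -9 (k = -5 - 4 = -9)
H = 1072/357 (H = 3 + (⅐)/51 = 3 + (⅐)*(1/51) = 3 + 1/357 = 1072/357 ≈ 3.0028)
M(V, g) = -4 (M(V, g) = 5 - 9 = -4)
C(K) = 1072/1071 (C(K) = -2 + (1072/357 + 6)/3 = -2 + (⅓)*(3214/357) = -2 + 3214/1071 = 1072/1071)
(29549 + C(M(8, -13))) + 14484 = (29549 + 1072/1071) + 14484 = 31648051/1071 + 14484 = 47160415/1071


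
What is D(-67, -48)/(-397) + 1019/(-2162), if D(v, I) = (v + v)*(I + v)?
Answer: -33720963/858314 ≈ -39.287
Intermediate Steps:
D(v, I) = 2*v*(I + v) (D(v, I) = (2*v)*(I + v) = 2*v*(I + v))
D(-67, -48)/(-397) + 1019/(-2162) = (2*(-67)*(-48 - 67))/(-397) + 1019/(-2162) = (2*(-67)*(-115))*(-1/397) + 1019*(-1/2162) = 15410*(-1/397) - 1019/2162 = -15410/397 - 1019/2162 = -33720963/858314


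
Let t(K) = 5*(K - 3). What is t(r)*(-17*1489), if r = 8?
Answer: -632825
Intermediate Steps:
t(K) = -15 + 5*K (t(K) = 5*(-3 + K) = -15 + 5*K)
t(r)*(-17*1489) = (-15 + 5*8)*(-17*1489) = (-15 + 40)*(-25313) = 25*(-25313) = -632825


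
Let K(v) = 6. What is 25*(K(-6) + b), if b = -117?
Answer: -2775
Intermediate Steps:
25*(K(-6) + b) = 25*(6 - 117) = 25*(-111) = -2775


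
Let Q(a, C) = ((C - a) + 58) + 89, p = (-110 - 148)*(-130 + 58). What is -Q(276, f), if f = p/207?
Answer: 903/23 ≈ 39.261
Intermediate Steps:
p = 18576 (p = -258*(-72) = 18576)
f = 2064/23 (f = 18576/207 = 18576*(1/207) = 2064/23 ≈ 89.739)
Q(a, C) = 147 + C - a (Q(a, C) = (58 + C - a) + 89 = 147 + C - a)
-Q(276, f) = -(147 + 2064/23 - 1*276) = -(147 + 2064/23 - 276) = -1*(-903/23) = 903/23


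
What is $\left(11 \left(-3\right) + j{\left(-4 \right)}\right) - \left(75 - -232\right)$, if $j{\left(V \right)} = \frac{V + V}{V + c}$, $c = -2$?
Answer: $- \frac{1016}{3} \approx -338.67$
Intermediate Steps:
$j{\left(V \right)} = \frac{2 V}{-2 + V}$ ($j{\left(V \right)} = \frac{V + V}{V - 2} = \frac{2 V}{-2 + V}$)
$\left(11 \left(-3\right) + j{\left(-4 \right)}\right) - \left(75 - -232\right) = \left(11 \left(-3\right) + 2 \left(-4\right) \frac{1}{-2 - 4}\right) - \left(75 - -232\right) = \left(-33 + 2 \left(-4\right) \frac{1}{-6}\right) - \left(75 + 232\right) = \left(-33 + 2 \left(-4\right) \left(- \frac{1}{6}\right)\right) - 307 = \left(-33 + \frac{4}{3}\right) - 307 = - \frac{95}{3} - 307 = - \frac{1016}{3}$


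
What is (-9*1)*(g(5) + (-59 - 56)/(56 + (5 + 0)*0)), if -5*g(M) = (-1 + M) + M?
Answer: 9711/280 ≈ 34.682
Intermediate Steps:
g(M) = ⅕ - 2*M/5 (g(M) = -((-1 + M) + M)/5 = -(-1 + 2*M)/5 = ⅕ - 2*M/5)
(-9*1)*(g(5) + (-59 - 56)/(56 + (5 + 0)*0)) = (-9*1)*((⅕ - ⅖*5) + (-59 - 56)/(56 + (5 + 0)*0)) = -9*((⅕ - 2) - 115/(56 + 5*0)) = -9*(-9/5 - 115/(56 + 0)) = -9*(-9/5 - 115/56) = -9*(-1079/280) = 9711/280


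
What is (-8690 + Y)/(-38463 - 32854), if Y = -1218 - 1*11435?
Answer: 21343/71317 ≈ 0.29927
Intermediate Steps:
Y = -12653 (Y = -1218 - 11435 = -12653)
(-8690 + Y)/(-38463 - 32854) = (-8690 - 12653)/(-38463 - 32854) = -21343/(-71317) = -21343*(-1/71317) = 21343/71317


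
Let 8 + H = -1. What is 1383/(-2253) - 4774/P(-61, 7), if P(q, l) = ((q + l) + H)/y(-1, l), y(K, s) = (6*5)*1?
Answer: 5120437/2253 ≈ 2272.7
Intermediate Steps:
H = -9 (H = -8 - 1 = -9)
y(K, s) = 30 (y(K, s) = 30*1 = 30)
P(q, l) = -3/10 + l/30 + q/30 (P(q, l) = ((q + l) - 9)/30 = ((l + q) - 9)*(1/30) = (-9 + l + q)*(1/30) = -3/10 + l/30 + q/30)
1383/(-2253) - 4774/P(-61, 7) = 1383/(-2253) - 4774/(-3/10 + (1/30)*7 + (1/30)*(-61)) = 1383*(-1/2253) - 4774/(-3/10 + 7/30 - 61/30) = -461/751 - 4774/(-21/10) = -461/751 - 4774*(-10/21) = -461/751 + 6820/3 = 5120437/2253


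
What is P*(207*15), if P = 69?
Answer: 214245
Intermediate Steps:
P*(207*15) = 69*(207*15) = 69*3105 = 214245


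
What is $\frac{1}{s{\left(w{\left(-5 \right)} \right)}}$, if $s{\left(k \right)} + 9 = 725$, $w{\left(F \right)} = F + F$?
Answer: $\frac{1}{716} \approx 0.0013966$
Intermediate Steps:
$w{\left(F \right)} = 2 F$
$s{\left(k \right)} = 716$ ($s{\left(k \right)} = -9 + 725 = 716$)
$\frac{1}{s{\left(w{\left(-5 \right)} \right)}} = \frac{1}{716}$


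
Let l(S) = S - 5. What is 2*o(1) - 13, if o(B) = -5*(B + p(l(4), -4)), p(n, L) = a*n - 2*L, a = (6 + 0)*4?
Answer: 137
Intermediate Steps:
a = 24 (a = 6*4 = 24)
l(S) = -5 + S
p(n, L) = -2*L + 24*n (p(n, L) = 24*n - 2*L = -2*L + 24*n)
o(B) = 80 - 5*B (o(B) = -5*(B + (-2*(-4) + 24*(-5 + 4))) = -5*(B + (8 + 24*(-1))) = -5*(B + (8 - 24)) = -5*(B - 16) = -5*(-16 + B) = 80 - 5*B)
2*o(1) - 13 = 2*(80 - 5*1) - 13 = 2*(80 - 5) - 13 = 2*75 - 13 = 150 - 13 = 137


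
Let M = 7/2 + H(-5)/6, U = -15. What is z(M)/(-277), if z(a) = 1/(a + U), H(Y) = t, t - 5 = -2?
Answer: 1/3047 ≈ 0.00032819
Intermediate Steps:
t = 3 (t = 5 - 2 = 3)
H(Y) = 3
M = 4 (M = 7/2 + 3/6 = 7*(½) + 3*(⅙) = 7/2 + ½ = 4)
z(a) = 1/(-15 + a) (z(a) = 1/(a - 15) = 1/(-15 + a))
z(M)/(-277) = 1/((-15 + 4)*(-277)) = -1/277/(-11) = -1/11*(-1/277) = 1/3047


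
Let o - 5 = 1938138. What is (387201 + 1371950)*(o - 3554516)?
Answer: -2843444179323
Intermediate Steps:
o = 1938143 (o = 5 + 1938138 = 1938143)
(387201 + 1371950)*(o - 3554516) = (387201 + 1371950)*(1938143 - 3554516) = 1759151*(-1616373) = -2843444179323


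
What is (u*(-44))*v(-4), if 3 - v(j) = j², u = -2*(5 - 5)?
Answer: 0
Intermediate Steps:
u = 0 (u = -2*0 = 0)
v(j) = 3 - j²
(u*(-44))*v(-4) = (0*(-44))*(3 - 1*(-4)²) = 0*(3 - 1*16) = 0*(3 - 16) = 0*(-13) = 0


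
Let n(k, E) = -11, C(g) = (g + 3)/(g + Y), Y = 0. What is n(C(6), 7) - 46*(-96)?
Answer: 4405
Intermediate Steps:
C(g) = (3 + g)/g (C(g) = (g + 3)/(g + 0) = (3 + g)/g)
n(C(6), 7) - 46*(-96) = -11 - 46*(-96) = -11 + 4416 = 4405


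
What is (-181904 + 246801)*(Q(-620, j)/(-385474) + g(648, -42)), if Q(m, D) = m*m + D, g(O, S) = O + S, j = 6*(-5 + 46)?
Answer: 7567398986203/192737 ≈ 3.9263e+7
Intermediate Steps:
j = 246 (j = 6*41 = 246)
Q(m, D) = D + m² (Q(m, D) = m² + D = D + m²)
(-181904 + 246801)*(Q(-620, j)/(-385474) + g(648, -42)) = (-181904 + 246801)*((246 + (-620)²)/(-385474) + (648 - 42)) = 64897*((246 + 384400)*(-1/385474) + 606) = 64897*(384646*(-1/385474) + 606) = 64897*(-192323/192737 + 606) = 64897*(116606299/192737) = 7567398986203/192737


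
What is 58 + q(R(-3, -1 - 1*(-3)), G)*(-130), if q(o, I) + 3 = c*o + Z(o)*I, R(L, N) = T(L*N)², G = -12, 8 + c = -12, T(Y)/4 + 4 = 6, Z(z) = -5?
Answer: 159048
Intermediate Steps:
T(Y) = 8 (T(Y) = -16 + 4*6 = -16 + 24 = 8)
c = -20 (c = -8 - 12 = -20)
R(L, N) = 64 (R(L, N) = 8² = 64)
q(o, I) = -3 - 20*o - 5*I (q(o, I) = -3 + (-20*o - 5*I) = -3 - 20*o - 5*I)
58 + q(R(-3, -1 - 1*(-3)), G)*(-130) = 58 + (-3 - 20*64 - 5*(-12))*(-130) = 58 + (-3 - 1280 + 60)*(-130) = 58 - 1223*(-130) = 58 + 158990 = 159048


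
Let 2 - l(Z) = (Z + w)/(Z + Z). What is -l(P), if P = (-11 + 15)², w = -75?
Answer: -123/32 ≈ -3.8438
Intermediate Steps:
P = 16 (P = 4² = 16)
l(Z) = 2 - (-75 + Z)/(2*Z) (l(Z) = 2 - (Z - 75)/(Z + Z) = 2 - (-75 + Z)/(2*Z))
-l(P) = -3*(25 + 16)/(2*16) = -3*41/(2*16) = -1*123/32 = -123/32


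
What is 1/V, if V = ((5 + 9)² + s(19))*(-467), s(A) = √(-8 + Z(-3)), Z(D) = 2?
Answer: I/(467*(√6 - 196*I)) ≈ -1.0923e-5 + 1.3651e-7*I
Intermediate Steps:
s(A) = I*√6 (s(A) = √(-8 + 2) = √(-6) = I*√6)
V = -91532 - 467*I*√6 (V = ((5 + 9)² + I*√6)*(-467) = (14² + I*√6)*(-467) = (196 + I*√6)*(-467) = -91532 - 467*I*√6 ≈ -91532.0 - 1143.9*I)
1/V = 1/(-91532 - 467*I*√6)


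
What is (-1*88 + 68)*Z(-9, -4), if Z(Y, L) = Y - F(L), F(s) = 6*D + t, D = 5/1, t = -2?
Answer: 740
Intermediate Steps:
D = 5 (D = 5*1 = 5)
F(s) = 28 (F(s) = 6*5 - 2 = 30 - 2 = 28)
Z(Y, L) = -28 + Y (Z(Y, L) = Y - 1*28 = Y - 28 = -28 + Y)
(-1*88 + 68)*Z(-9, -4) = (-1*88 + 68)*(-28 - 9) = (-88 + 68)*(-37) = -20*(-37) = 740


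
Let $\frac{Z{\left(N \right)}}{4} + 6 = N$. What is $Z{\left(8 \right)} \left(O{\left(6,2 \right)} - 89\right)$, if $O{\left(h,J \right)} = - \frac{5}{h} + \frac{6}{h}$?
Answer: $- \frac{2132}{3} \approx -710.67$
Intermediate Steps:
$Z{\left(N \right)} = -24 + 4 N$
$O{\left(h,J \right)} = \frac{1}{h}$
$Z{\left(8 \right)} \left(O{\left(6,2 \right)} - 89\right) = \left(-24 + 4 \cdot 8\right) \left(\frac{1}{6} - 89\right) = \left(-24 + 32\right) \left(\frac{1}{6} - 89\right) = 8 \left(- \frac{533}{6}\right) = - \frac{2132}{3}$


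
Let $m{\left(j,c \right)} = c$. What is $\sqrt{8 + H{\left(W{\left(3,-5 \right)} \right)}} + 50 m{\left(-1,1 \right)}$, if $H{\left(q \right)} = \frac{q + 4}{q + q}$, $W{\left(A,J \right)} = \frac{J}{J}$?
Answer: $50 + \frac{\sqrt{42}}{2} \approx 53.24$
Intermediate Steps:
$W{\left(A,J \right)} = 1$
$H{\left(q \right)} = \frac{4 + q}{2 q}$
$\sqrt{8 + H{\left(W{\left(3,-5 \right)} \right)}} + 50 m{\left(-1,1 \right)} = \sqrt{8 + \frac{4 + 1}{2 \cdot 1}} + 50 \cdot 1 = \sqrt{8 + \frac{1}{2} \cdot 1 \cdot 5} + 50 = \sqrt{8 + \frac{5}{2}} + 50 = \sqrt{\frac{21}{2}} + 50 = \frac{\sqrt{42}}{2} + 50 = 50 + \frac{\sqrt{42}}{2}$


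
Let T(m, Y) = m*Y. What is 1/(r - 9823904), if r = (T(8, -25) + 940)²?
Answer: -1/9276304 ≈ -1.0780e-7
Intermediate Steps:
T(m, Y) = Y*m
r = 547600 (r = (-25*8 + 940)² = (-200 + 940)² = 740² = 547600)
1/(r - 9823904) = 1/(547600 - 9823904) = 1/(-9276304) = -1/9276304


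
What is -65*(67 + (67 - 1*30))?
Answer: -6760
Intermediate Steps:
-65*(67 + (67 - 1*30)) = -65*(67 + (67 - 30)) = -65*(67 + 37) = -65*104 = -6760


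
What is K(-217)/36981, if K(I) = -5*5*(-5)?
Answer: 125/36981 ≈ 0.0033801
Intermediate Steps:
K(I) = 125 (K(I) = -25*(-5) = 125)
K(-217)/36981 = 125/36981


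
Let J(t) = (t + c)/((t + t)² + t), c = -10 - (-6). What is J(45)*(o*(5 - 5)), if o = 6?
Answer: 0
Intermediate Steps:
c = -4 (c = -10 - 1*(-6) = -10 + 6 = -4)
J(t) = (-4 + t)/(t + 4*t²) (J(t) = (t - 4)/((t + t)² + t) = (-4 + t)/((2*t)² + t) = (-4 + t)/(4*t² + t) = (-4 + t)/(t + 4*t²))
J(45)*(o*(5 - 5)) = ((-4 + 45)/(45*(1 + 4*45)))*(6*(5 - 5)) = ((1/45)*41/(1 + 180))*(6*0) = ((1/45)*41/181)*0 = ((1/45)*(1/181)*41)*0 = (41/8145)*0 = 0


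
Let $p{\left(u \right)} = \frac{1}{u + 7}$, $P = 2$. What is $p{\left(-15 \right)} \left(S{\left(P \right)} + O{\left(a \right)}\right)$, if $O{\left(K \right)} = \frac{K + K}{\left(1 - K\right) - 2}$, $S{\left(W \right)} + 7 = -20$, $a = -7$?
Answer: $\frac{11}{3} \approx 3.6667$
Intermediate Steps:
$p{\left(u \right)} = \frac{1}{7 + u}$
$S{\left(W \right)} = -27$ ($S{\left(W \right)} = -7 - 20 = -27$)
$O{\left(K \right)} = \frac{2 K}{-1 - K}$
$p{\left(-15 \right)} \left(S{\left(P \right)} + O{\left(a \right)}\right) = \frac{-27 - - \frac{14}{1 - 7}}{7 - 15} = \frac{-27 - - \frac{14}{-6}}{-8} = - \frac{-27 - \left(-14\right) \left(- \frac{1}{6}\right)}{8} = - \frac{-27 - \frac{7}{3}}{8} = \left(- \frac{1}{8}\right) \left(- \frac{88}{3}\right) = \frac{11}{3}$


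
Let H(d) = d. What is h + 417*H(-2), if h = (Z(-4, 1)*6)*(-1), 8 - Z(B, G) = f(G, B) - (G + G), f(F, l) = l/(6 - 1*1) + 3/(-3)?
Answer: -4524/5 ≈ -904.80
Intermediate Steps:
f(F, l) = -1 + l/5 (f(F, l) = l/(6 - 1) + 3*(-⅓) = l/5 - 1 = -1 + l/5)
Z(B, G) = 9 + 2*G - B/5 (Z(B, G) = 8 - ((-1 + B/5) - (G + G)) = 8 - ((-1 + B/5) - 2*G) = 8 - (-1 - 2*G + B/5) = 8 + (1 + 2*G - B/5) = 9 + 2*G - B/5)
h = -354/5 (h = ((9 + 2*1 - ⅕*(-4))*6)*(-1) = ((9 + 2 + ⅘)*6)*(-1) = ((59/5)*6)*(-1) = (354/5)*(-1) = -354/5 ≈ -70.800)
h + 417*H(-2) = -354/5 + 417*(-2) = -354/5 - 834 = -4524/5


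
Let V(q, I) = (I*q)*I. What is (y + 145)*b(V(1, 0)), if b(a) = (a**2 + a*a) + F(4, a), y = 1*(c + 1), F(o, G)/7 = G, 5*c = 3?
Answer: 0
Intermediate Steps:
c = 3/5 (c = (1/5)*3 = 3/5 ≈ 0.60000)
F(o, G) = 7*G
V(q, I) = q*I**2
y = 8/5 (y = 1*(3/5 + 1) = 1*(8/5) = 8/5 ≈ 1.6000)
b(a) = 2*a**2 + 7*a (b(a) = (a**2 + a*a) + 7*a = (a**2 + a**2) + 7*a = 2*a**2 + 7*a)
(y + 145)*b(V(1, 0)) = (8/5 + 145)*((1*0**2)*(7 + 2*(1*0**2))) = 733*((1*0)*(7 + 2*(1*0)))/5 = 733*(0*(7 + 2*0))/5 = 733*(0*(7 + 0))/5 = 733*(0*7)/5 = (733/5)*0 = 0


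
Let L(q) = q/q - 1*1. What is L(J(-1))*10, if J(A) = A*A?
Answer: 0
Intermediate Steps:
J(A) = A²
L(q) = 0 (L(q) = 1 - 1 = 0)
L(J(-1))*10 = 0*10 = 0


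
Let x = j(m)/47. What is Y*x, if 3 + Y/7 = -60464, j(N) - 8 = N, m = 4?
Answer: -5079228/47 ≈ -1.0807e+5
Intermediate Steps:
j(N) = 8 + N
Y = -423269 (Y = -21 + 7*(-60464) = -21 - 423248 = -423269)
x = 12/47 (x = (8 + 4)/47 = 12*(1/47) = 12/47 ≈ 0.25532)
Y*x = -423269*12/47 = -5079228/47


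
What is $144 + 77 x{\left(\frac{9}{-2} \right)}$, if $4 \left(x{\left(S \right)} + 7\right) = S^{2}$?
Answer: $- \frac{83}{16} \approx -5.1875$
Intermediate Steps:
$x{\left(S \right)} = -7 + \frac{S^{2}}{4}$
$144 + 77 x{\left(\frac{9}{-2} \right)} = 144 + 77 \left(-7 + \frac{\left(\frac{9}{-2}\right)^{2}}{4}\right) = 144 + 77 \left(-7 + \frac{\left(9 \left(- \frac{1}{2}\right)\right)^{2}}{4}\right) = 144 + 77 \left(-7 + \frac{\left(- \frac{9}{2}\right)^{2}}{4}\right) = 144 + 77 \left(-7 + \frac{1}{4} \cdot \frac{81}{4}\right) = 144 + 77 \left(-7 + \frac{81}{16}\right) = 144 + 77 \left(- \frac{31}{16}\right) = 144 - \frac{2387}{16} = - \frac{83}{16}$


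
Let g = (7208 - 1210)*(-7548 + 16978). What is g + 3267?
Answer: 56564407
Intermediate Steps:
g = 56561140 (g = 5998*9430 = 56561140)
g + 3267 = 56561140 + 3267 = 56564407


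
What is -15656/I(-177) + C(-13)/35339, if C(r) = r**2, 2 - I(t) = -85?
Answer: -553252681/3074493 ≈ -179.95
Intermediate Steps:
I(t) = 87 (I(t) = 2 - 1*(-85) = 2 + 85 = 87)
-15656/I(-177) + C(-13)/35339 = -15656/87 + (-13)**2/35339 = -15656*1/87 + 169*(1/35339) = -15656/87 + 169/35339 = -553252681/3074493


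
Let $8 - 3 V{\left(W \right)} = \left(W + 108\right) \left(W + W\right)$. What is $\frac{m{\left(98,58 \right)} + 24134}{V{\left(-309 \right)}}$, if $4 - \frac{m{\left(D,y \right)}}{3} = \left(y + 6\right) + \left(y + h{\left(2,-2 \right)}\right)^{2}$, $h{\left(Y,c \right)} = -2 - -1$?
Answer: $- \frac{42621}{124210} \approx -0.34314$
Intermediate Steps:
$h{\left(Y,c \right)} = -1$ ($h{\left(Y,c \right)} = -2 + 1 = -1$)
$V{\left(W \right)} = \frac{8}{3} - \frac{2 W \left(108 + W\right)}{3}$ ($V{\left(W \right)} = \frac{8}{3} - \frac{\left(W + 108\right) \left(W + W\right)}{3} = \frac{8}{3} - \frac{\left(108 + W\right) 2 W}{3} = \frac{8}{3} - \frac{2 W \left(108 + W\right)}{3}$)
$m{\left(D,y \right)} = -6 - 3 y - 3 \left(-1 + y\right)^{2}$ ($m{\left(D,y \right)} = 12 - 3 \left(\left(y + 6\right) + \left(y - 1\right)^{2}\right) = 12 - 3 \left(\left(6 + y\right) + \left(-1 + y\right)^{2}\right) = 12 - 3 \left(6 + y + \left(-1 + y\right)^{2}\right) = 12 - \left(18 + 3 y + 3 \left(-1 + y\right)^{2}\right) = -6 - 3 y - 3 \left(-1 + y\right)^{2}$)
$\frac{m{\left(98,58 \right)} + 24134}{V{\left(-309 \right)}} = \frac{\left(-9 - 3 \cdot 58^{2} + 3 \cdot 58\right) + 24134}{\frac{8}{3} - -22248 - \frac{2 \left(-309\right)^{2}}{3}} = \frac{\left(-9 - 10092 + 174\right) + 24134}{\frac{8}{3} + 22248 - 63654} = \frac{-9927 + 24134}{- \frac{124210}{3}} = 14207 \left(- \frac{3}{124210}\right) = - \frac{42621}{124210}$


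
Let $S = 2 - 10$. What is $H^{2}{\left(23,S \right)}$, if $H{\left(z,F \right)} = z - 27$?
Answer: $16$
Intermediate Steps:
$S = -8$ ($S = 2 - 10 = -8$)
$H{\left(z,F \right)} = -27 + z$
$H^{2}{\left(23,S \right)} = \left(-27 + 23\right)^{2} = \left(-4\right)^{2} = 16$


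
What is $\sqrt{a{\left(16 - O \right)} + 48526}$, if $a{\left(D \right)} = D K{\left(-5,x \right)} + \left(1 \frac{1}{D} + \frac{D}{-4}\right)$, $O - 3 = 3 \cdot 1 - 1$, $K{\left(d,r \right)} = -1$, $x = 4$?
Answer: $\frac{\sqrt{23479973}}{22} \approx 220.26$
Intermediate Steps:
$O = 5$ ($O = 3 + \left(3 \cdot 1 - 1\right) = 3 + \left(3 - 1\right) = 3 + 2 = 5$)
$a{\left(D \right)} = \frac{1}{D} - \frac{5 D}{4}$ ($a{\left(D \right)} = D \left(-1\right) + \left(1 \frac{1}{D} + \frac{D}{-4}\right) = - D + \left(\frac{1}{D} + D \left(- \frac{1}{4}\right)\right) = - D - \left(- \frac{1}{D} + \frac{D}{4}\right) = \frac{1}{D} - \frac{5 D}{4}$)
$\sqrt{a{\left(16 - O \right)} + 48526} = \sqrt{\left(\frac{1}{16 - 5} - \frac{5 \left(16 - 5\right)}{4}\right) + 48526} = \sqrt{\left(\frac{1}{11} - \frac{55}{4}\right) + 48526} = \sqrt{- \frac{601}{44} + 48526} = \sqrt{\frac{2134543}{44}} = \frac{\sqrt{23479973}}{22}$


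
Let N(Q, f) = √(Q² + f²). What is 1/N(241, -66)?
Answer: √62437/62437 ≈ 0.0040020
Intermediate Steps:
1/N(241, -66) = 1/(√(241² + (-66)²)) = 1/(√(58081 + 4356)) = 1/(√62437) = √62437/62437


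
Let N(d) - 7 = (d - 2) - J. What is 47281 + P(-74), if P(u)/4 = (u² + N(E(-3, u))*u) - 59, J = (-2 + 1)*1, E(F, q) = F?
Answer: 68061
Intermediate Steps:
J = -1 (J = -1*1 = -1)
N(d) = 6 + d (N(d) = 7 + ((d - 2) - 1*(-1)) = 7 + ((-2 + d) + 1) = 7 + (-1 + d) = 6 + d)
P(u) = -236 + 4*u² + 12*u (P(u) = 4*((u² + (6 - 3)*u) - 59) = 4*((u² + 3*u) - 59) = 4*(-59 + u² + 3*u) = -236 + 4*u² + 12*u)
47281 + P(-74) = 47281 + (-236 + 4*(-74)² + 12*(-74)) = 47281 + (-236 + 4*5476 - 888) = 47281 + (-236 + 21904 - 888) = 47281 + 20780 = 68061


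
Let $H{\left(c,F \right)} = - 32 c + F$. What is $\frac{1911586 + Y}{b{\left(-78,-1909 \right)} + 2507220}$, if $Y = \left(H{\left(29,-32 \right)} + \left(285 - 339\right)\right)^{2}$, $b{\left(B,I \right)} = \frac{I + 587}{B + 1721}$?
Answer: $\frac{2415030913}{2059680569} \approx 1.1725$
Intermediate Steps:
$H{\left(c,F \right)} = F - 32 c$
$b{\left(B,I \right)} = \frac{587 + I}{1721 + B}$
$Y = 1028196$ ($Y = \left(\left(-32 - 928\right) + \left(285 - 339\right)\right)^{2} = \left(-960 - 54\right)^{2} = \left(-1014\right)^{2} = 1028196$)
$\frac{1911586 + Y}{b{\left(-78,-1909 \right)} + 2507220} = \frac{1911586 + 1028196}{\frac{587 - 1909}{1721 - 78} + 2507220} = \frac{2939782}{\frac{1}{1643} \left(-1322\right) + 2507220} = \frac{2939782}{- \frac{1322}{1643} + 2507220} = \frac{2939782}{\frac{4119361138}{1643}} = 2939782 \cdot \frac{1643}{4119361138} = \frac{2415030913}{2059680569}$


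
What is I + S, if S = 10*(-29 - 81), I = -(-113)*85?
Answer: 8505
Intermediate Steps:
I = 9605 (I = -1*(-9605) = 9605)
S = -1100 (S = 10*(-110) = -1100)
I + S = 9605 - 1100 = 8505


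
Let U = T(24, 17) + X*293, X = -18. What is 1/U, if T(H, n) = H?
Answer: -1/5250 ≈ -0.00019048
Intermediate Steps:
U = -5250 (U = 24 - 18*293 = 24 - 5274 = -5250)
1/U = 1/(-5250) = -1/5250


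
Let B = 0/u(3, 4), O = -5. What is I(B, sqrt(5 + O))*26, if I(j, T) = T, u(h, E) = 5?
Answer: 0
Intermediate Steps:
B = 0 (B = 0/5 = 0*(1/5) = 0)
I(B, sqrt(5 + O))*26 = sqrt(5 - 5)*26 = sqrt(0)*26 = 0*26 = 0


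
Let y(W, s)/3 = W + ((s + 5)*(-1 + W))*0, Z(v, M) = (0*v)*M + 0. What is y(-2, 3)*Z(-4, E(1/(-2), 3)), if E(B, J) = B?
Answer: 0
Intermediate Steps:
Z(v, M) = 0 (Z(v, M) = 0*M + 0 = 0 + 0 = 0)
y(W, s) = 3*W (y(W, s) = 3*(W + ((s + 5)*(-1 + W))*0) = 3*(W + ((5 + s)*(-1 + W))*0) = 3*(W + ((-1 + W)*(5 + s))*0) = 3*(W + 0) = 3*W)
y(-2, 3)*Z(-4, E(1/(-2), 3)) = (3*(-2))*0 = -6*0 = 0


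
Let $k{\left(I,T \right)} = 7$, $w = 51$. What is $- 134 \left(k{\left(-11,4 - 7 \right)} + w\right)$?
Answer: $-7772$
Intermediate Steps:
$- 134 \left(k{\left(-11,4 - 7 \right)} + w\right) = - 134 \left(7 + 51\right) = \left(-134\right) 58 = -7772$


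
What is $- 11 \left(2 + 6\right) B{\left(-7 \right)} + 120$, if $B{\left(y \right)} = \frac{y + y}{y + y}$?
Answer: $32$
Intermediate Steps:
$B{\left(y \right)} = 1$ ($B{\left(y \right)} = \frac{2 y}{2 y} = 2 y \frac{1}{2 y} = 1$)
$- 11 \left(2 + 6\right) B{\left(-7 \right)} + 120 = - 11 \left(2 + 6\right) 1 + 120 = \left(-11\right) 8 \cdot 1 + 120 = \left(-88\right) 1 + 120 = -88 + 120 = 32$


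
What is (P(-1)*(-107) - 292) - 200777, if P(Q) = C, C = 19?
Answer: -203102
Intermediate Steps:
P(Q) = 19
(P(-1)*(-107) - 292) - 200777 = (19*(-107) - 292) - 200777 = (-2033 - 292) - 200777 = -2325 - 200777 = -203102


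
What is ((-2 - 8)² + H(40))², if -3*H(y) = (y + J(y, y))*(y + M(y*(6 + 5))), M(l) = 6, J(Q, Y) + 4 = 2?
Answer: 2096704/9 ≈ 2.3297e+5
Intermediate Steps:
J(Q, Y) = -2 (J(Q, Y) = -4 + 2 = -2)
H(y) = -(-2 + y)*(6 + y)/3 (H(y) = -(y - 2)*(y + 6)/3 = -(-2 + y)*(6 + y)/3)
((-2 - 8)² + H(40))² = ((-2 - 8)² + (4 - 4/3*40 - ⅓*40²))² = ((-10)² + (4 - 160/3 - ⅓*1600))² = (100 + (4 - 160/3 - 1600/3))² = (100 - 1748/3)² = (-1448/3)² = 2096704/9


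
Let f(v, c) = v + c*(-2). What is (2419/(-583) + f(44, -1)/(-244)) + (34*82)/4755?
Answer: -1268746597/338204130 ≈ -3.7514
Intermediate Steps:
f(v, c) = v - 2*c
(2419/(-583) + f(44, -1)/(-244)) + (34*82)/4755 = (2419/(-583) + (44 - 2*(-1))/(-244)) + (34*82)/4755 = (2419*(-1/583) + (44 + 2)*(-1/244)) + 2788*(1/4755) = (-2419/583 + 46*(-1/244)) + 2788/4755 = (-2419/583 - 23/122) + 2788/4755 = -308527/71126 + 2788/4755 = -1268746597/338204130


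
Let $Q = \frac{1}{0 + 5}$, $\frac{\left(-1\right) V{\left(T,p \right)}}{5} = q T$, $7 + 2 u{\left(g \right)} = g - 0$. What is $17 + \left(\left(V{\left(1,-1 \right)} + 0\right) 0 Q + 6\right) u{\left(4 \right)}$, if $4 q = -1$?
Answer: $8$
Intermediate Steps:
$q = - \frac{1}{4}$ ($q = \frac{1}{4} \left(-1\right) = - \frac{1}{4} \approx -0.25$)
$u{\left(g \right)} = - \frac{7}{2} + \frac{g}{2}$ ($u{\left(g \right)} = - \frac{7}{2} + \frac{g - 0}{2} = - \frac{7}{2} + \frac{g + 0}{2} = - \frac{7}{2} + \frac{g}{2}$)
$V{\left(T,p \right)} = \frac{5 T}{4}$ ($V{\left(T,p \right)} = - 5 \left(- \frac{T}{4}\right) = \frac{5 T}{4}$)
$Q = \frac{1}{5} \approx 0.2$
$17 + \left(\left(V{\left(1,-1 \right)} + 0\right) 0 Q + 6\right) u{\left(4 \right)} = 17 + \left(\left(\frac{5}{4} \cdot 1 + 0\right) 0 \cdot \frac{1}{5} + 6\right) \left(- \frac{7}{2} + \frac{1}{2} \cdot 4\right) = 17 + \left(\left(\frac{5}{4} + 0\right) 0 \cdot \frac{1}{5} + 6\right) \left(- \frac{7}{2} + 2\right) = 17 + \left(\frac{5}{4} \cdot 0 \cdot \frac{1}{5} + 6\right) \left(- \frac{3}{2}\right) = 17 + \left(0 \cdot \frac{1}{5} + 6\right) \left(- \frac{3}{2}\right) = 17 + \left(0 + 6\right) \left(- \frac{3}{2}\right) = 17 + 6 \left(- \frac{3}{2}\right) = 17 - 9 = 8$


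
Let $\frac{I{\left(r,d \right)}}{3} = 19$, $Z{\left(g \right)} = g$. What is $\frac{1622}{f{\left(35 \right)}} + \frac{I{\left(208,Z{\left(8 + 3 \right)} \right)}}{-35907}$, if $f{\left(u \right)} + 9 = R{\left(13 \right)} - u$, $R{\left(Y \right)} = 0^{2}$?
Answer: $- \frac{9707277}{263318} \approx -36.865$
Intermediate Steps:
$R{\left(Y \right)} = 0$
$I{\left(r,d \right)} = 57$ ($I{\left(r,d \right)} = 3 \cdot 19 = 57$)
$f{\left(u \right)} = -9 - u$ ($f{\left(u \right)} = -9 + \left(0 - u\right) = -9 - u$)
$\frac{1622}{f{\left(35 \right)}} + \frac{I{\left(208,Z{\left(8 + 3 \right)} \right)}}{-35907} = \frac{1622}{-9 - 35} + \frac{57}{-35907} = \frac{1622}{-9 - 35} + 57 \left(- \frac{1}{35907}\right) = \frac{1622}{-44} - \frac{19}{11969} = 1622 \left(- \frac{1}{44}\right) - \frac{19}{11969} = - \frac{811}{22} - \frac{19}{11969} = - \frac{9707277}{263318}$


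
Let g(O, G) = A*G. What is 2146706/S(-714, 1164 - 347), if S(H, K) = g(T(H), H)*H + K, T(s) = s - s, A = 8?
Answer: 2146706/4079185 ≈ 0.52626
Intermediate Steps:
T(s) = 0
g(O, G) = 8*G
S(H, K) = K + 8*H² (S(H, K) = (8*H)*H + K = 8*H² + K = K + 8*H²)
2146706/S(-714, 1164 - 347) = 2146706/((1164 - 347) + 8*(-714)²) = 2146706/(817 + 8*509796) = 2146706/(817 + 4078368) = 2146706/4079185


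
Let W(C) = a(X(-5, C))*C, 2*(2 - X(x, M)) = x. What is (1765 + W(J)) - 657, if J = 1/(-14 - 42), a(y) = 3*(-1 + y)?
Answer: 17725/16 ≈ 1107.8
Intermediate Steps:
X(x, M) = 2 - x/2
a(y) = -3 + 3*y
J = -1/56 (J = 1/(-56) = -1/56 ≈ -0.017857)
W(C) = 21*C/2 (W(C) = (-3 + 3*(2 - 1/2*(-5)))*C = (-3 + 3*(2 + 5/2))*C = (-3 + 3*(9/2))*C = (-3 + 27/2)*C = 21*C/2)
(1765 + W(J)) - 657 = (1765 + (21/2)*(-1/56)) - 657 = (1765 - 3/16) - 657 = 28237/16 - 657 = 17725/16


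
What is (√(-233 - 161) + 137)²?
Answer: (137 + I*√394)² ≈ 18375.0 + 5438.7*I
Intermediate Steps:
(√(-233 - 161) + 137)² = (√(-394) + 137)² = (I*√394 + 137)² = (137 + I*√394)²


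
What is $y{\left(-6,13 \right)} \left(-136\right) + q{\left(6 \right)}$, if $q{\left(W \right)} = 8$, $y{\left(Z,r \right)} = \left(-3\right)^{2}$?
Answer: $-1216$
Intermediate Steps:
$y{\left(Z,r \right)} = 9$
$y{\left(-6,13 \right)} \left(-136\right) + q{\left(6 \right)} = 9 \left(-136\right) + 8 = -1224 + 8 = -1216$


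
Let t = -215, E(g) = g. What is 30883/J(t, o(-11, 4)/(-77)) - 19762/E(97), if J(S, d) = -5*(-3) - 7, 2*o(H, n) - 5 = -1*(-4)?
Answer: 2837555/776 ≈ 3656.6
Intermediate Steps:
o(H, n) = 9/2 (o(H, n) = 5/2 + (-1*(-4))/2 = 5/2 + (1/2)*4 = 5/2 + 2 = 9/2)
J(S, d) = 8 (J(S, d) = 15 - 7 = 8)
30883/J(t, o(-11, 4)/(-77)) - 19762/E(97) = 30883/8 - 19762/97 = 2837555/776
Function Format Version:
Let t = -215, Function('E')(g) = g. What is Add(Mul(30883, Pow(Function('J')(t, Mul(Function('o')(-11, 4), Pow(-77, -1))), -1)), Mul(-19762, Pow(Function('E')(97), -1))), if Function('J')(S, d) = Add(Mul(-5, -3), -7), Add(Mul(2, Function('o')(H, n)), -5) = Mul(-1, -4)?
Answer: Rational(2837555, 776) ≈ 3656.6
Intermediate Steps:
Function('o')(H, n) = Rational(9, 2) (Function('o')(H, n) = Add(Rational(5, 2), Mul(Rational(1, 2), Mul(-1, -4))) = Add(Rational(5, 2), Mul(Rational(1, 2), 4)) = Add(Rational(5, 2), 2) = Rational(9, 2))
Function('J')(S, d) = 8 (Function('J')(S, d) = Add(15, -7) = 8)
Add(Mul(30883, Pow(Function('J')(t, Mul(Function('o')(-11, 4), Pow(-77, -1))), -1)), Mul(-19762, Pow(Function('E')(97), -1))) = Add(Mul(30883, Pow(8, -1)), Mul(-19762, Pow(97, -1))) = Add(Mul(30883, Rational(1, 8)), Mul(-19762, Rational(1, 97))) = Add(Rational(30883, 8), Rational(-19762, 97)) = Rational(2837555, 776)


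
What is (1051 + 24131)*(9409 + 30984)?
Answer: 1017176526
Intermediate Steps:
(1051 + 24131)*(9409 + 30984) = 25182*40393 = 1017176526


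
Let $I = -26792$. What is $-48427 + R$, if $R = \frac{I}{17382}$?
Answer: $- \frac{420892453}{8691} \approx -48429.0$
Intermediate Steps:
$R = - \frac{13396}{8691}$ ($R = - \frac{26792}{17382} = \left(-26792\right) \frac{1}{17382} = - \frac{13396}{8691} \approx -1.5414$)
$-48427 + R = -48427 - \frac{13396}{8691} = - \frac{420892453}{8691}$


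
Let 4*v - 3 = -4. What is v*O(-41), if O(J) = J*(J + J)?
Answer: -1681/2 ≈ -840.50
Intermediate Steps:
O(J) = 2*J² (O(J) = J*(2*J) = 2*J²)
v = -¼ (v = ¾ + (¼)*(-4) = ¾ - 1 = -¼ ≈ -0.25000)
v*O(-41) = -(-41)²/2 = -1681/2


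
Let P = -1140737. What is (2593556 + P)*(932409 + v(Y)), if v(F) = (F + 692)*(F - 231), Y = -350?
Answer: 1065943470033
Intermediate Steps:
v(F) = (-231 + F)*(692 + F) (v(F) = (692 + F)*(-231 + F) = (-231 + F)*(692 + F))
(2593556 + P)*(932409 + v(Y)) = (2593556 - 1140737)*(932409 + (-159852 + (-350)² + 461*(-350))) = 1452819*(932409 + (-159852 + 122500 - 161350)) = 1452819*(932409 - 198702) = 1452819*733707 = 1065943470033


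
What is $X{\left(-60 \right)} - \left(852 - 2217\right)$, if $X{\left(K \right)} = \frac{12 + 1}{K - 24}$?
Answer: $\frac{114647}{84} \approx 1364.8$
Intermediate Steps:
$X{\left(K \right)} = \frac{13}{-24 + K}$
$X{\left(-60 \right)} - \left(852 - 2217\right) = \frac{13}{-24 - 60} - \left(852 - 2217\right) = \frac{13}{-84} - \left(852 - 2217\right) = 13 \left(- \frac{1}{84}\right) - -1365 = - \frac{13}{84} + 1365 = \frac{114647}{84}$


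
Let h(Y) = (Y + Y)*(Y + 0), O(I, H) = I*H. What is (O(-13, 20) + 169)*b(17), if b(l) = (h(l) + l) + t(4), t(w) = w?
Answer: -54509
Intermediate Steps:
O(I, H) = H*I
h(Y) = 2*Y**2 (h(Y) = (2*Y)*Y = 2*Y**2)
b(l) = 4 + l + 2*l**2 (b(l) = (2*l**2 + l) + 4 = (l + 2*l**2) + 4 = 4 + l + 2*l**2)
(O(-13, 20) + 169)*b(17) = (20*(-13) + 169)*(4 + 17 + 2*17**2) = (-260 + 169)*(4 + 17 + 2*289) = -91*(4 + 17 + 578) = -91*599 = -54509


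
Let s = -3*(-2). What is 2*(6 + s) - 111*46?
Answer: -5082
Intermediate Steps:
s = 6
2*(6 + s) - 111*46 = 2*(6 + 6) - 111*46 = 2*12 - 5106 = 24 - 5106 = -5082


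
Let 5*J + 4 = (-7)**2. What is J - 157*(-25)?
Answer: 3934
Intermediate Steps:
J = 9 (J = -4/5 + (1/5)*(-7)**2 = -4/5 + (1/5)*49 = -4/5 + 49/5 = 9)
J - 157*(-25) = 9 - 157*(-25) = 9 + 3925 = 3934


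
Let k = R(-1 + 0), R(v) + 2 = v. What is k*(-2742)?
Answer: 8226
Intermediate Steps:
R(v) = -2 + v
k = -3 (k = -2 + (-1 + 0) = -2 - 1 = -3)
k*(-2742) = -3*(-2742) = 8226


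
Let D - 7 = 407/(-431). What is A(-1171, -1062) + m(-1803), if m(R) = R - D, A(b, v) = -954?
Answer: -1190877/431 ≈ -2763.1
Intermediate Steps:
D = 2610/431 (D = 7 + 407/(-431) = 7 + 407*(-1/431) = 7 - 407/431 = 2610/431 ≈ 6.0557)
m(R) = -2610/431 + R (m(R) = R - 1*2610/431 = R - 2610/431 = -2610/431 + R)
A(-1171, -1062) + m(-1803) = -954 + (-2610/431 - 1803) = -954 - 779703/431 = -1190877/431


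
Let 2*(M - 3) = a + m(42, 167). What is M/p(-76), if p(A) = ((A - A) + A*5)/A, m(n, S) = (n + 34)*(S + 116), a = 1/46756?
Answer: 201181717/93512 ≈ 2151.4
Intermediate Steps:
a = 1/46756 ≈ 2.1388e-5
m(n, S) = (34 + n)*(116 + S)
p(A) = 5 (p(A) = (0 + 5*A)/A = (5*A)/A = 5)
M = 1005908585/93512 (M = 3 + (1/46756 + (3944 + 34*167 + 116*42 + 167*42))/2 = 3 + (1/46756 + (3944 + 5678 + 4872 + 7014))/2 = 3 + (1/46756 + 21508)/2 = 3 + (½)*(1005628049/46756) = 3 + 1005628049/93512 = 1005908585/93512 ≈ 10757.)
M/p(-76) = (1005908585/93512)/5 = (1005908585/93512)*(⅕) = 201181717/93512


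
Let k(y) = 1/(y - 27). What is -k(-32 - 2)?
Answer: 1/61 ≈ 0.016393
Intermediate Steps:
k(y) = 1/(-27 + y)
-k(-32 - 2) = -1/(-27 + (-32 - 2)) = -1/(-27 - 34) = -1/(-61) = -1*(-1/61) = 1/61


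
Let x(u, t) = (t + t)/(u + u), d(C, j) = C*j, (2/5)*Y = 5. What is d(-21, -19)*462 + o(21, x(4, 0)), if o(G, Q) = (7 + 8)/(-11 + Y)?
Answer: 184348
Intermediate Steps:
Y = 25/2 (Y = (5/2)*5 = 25/2 ≈ 12.500)
x(u, t) = t/u (x(u, t) = (2*t)/((2*u)) = (2*t)*(1/(2*u)) = t/u)
o(G, Q) = 10 (o(G, Q) = (7 + 8)/(-11 + 25/2) = 15/(3/2) = 15*(⅔) = 10)
d(-21, -19)*462 + o(21, x(4, 0)) = -21*(-19)*462 + 10 = 399*462 + 10 = 184338 + 10 = 184348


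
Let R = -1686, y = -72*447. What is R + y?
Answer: -33870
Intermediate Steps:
y = -32184
R + y = -1686 - 32184 = -33870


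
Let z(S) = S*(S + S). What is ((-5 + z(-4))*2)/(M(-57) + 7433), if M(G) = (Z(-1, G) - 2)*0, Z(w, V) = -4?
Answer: 54/7433 ≈ 0.0072649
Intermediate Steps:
z(S) = 2*S**2 (z(S) = S*(2*S) = 2*S**2)
M(G) = 0 (M(G) = (-4 - 2)*0 = -6*0 = 0)
((-5 + z(-4))*2)/(M(-57) + 7433) = ((-5 + 2*(-4)**2)*2)/(0 + 7433) = ((-5 + 2*16)*2)/7433 = ((-5 + 32)*2)*(1/7433) = (27*2)*(1/7433) = 54*(1/7433) = 54/7433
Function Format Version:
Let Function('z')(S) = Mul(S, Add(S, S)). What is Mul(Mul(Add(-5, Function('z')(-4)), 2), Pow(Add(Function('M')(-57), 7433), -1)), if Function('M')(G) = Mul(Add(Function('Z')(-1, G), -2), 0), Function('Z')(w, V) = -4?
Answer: Rational(54, 7433) ≈ 0.0072649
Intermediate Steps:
Function('z')(S) = Mul(2, Pow(S, 2)) (Function('z')(S) = Mul(S, Mul(2, S)) = Mul(2, Pow(S, 2)))
Function('M')(G) = 0 (Function('M')(G) = Mul(Add(-4, -2), 0) = Mul(-6, 0) = 0)
Mul(Mul(Add(-5, Function('z')(-4)), 2), Pow(Add(Function('M')(-57), 7433), -1)) = Mul(Mul(Add(-5, Mul(2, Pow(-4, 2))), 2), Pow(Add(0, 7433), -1)) = Mul(Mul(Add(-5, Mul(2, 16)), 2), Pow(7433, -1)) = Mul(Mul(Add(-5, 32), 2), Rational(1, 7433)) = Mul(Mul(27, 2), Rational(1, 7433)) = Mul(54, Rational(1, 7433)) = Rational(54, 7433)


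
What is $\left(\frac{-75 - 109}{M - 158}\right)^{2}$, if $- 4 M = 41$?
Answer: $\frac{541696}{452929} \approx 1.196$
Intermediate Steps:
$M = - \frac{41}{4}$ ($M = \left(- \frac{1}{4}\right) 41 = - \frac{41}{4} \approx -10.25$)
$\left(\frac{-75 - 109}{M - 158}\right)^{2} = \left(\frac{-75 - 109}{- \frac{41}{4} - 158}\right)^{2} = \left(- \frac{184}{- \frac{673}{4}}\right)^{2} = \left(\left(-184\right) \left(- \frac{4}{673}\right)\right)^{2} = \left(\frac{736}{673}\right)^{2} = \frac{541696}{452929}$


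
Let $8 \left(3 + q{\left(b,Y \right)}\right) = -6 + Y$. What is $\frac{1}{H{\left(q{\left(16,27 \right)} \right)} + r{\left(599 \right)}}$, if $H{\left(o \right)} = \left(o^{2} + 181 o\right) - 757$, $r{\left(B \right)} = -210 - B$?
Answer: $- \frac{64}{104559} \approx -0.00061209$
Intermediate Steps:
$q{\left(b,Y \right)} = - \frac{15}{4} + \frac{Y}{8}$ ($q{\left(b,Y \right)} = -3 + \frac{-6 + Y}{8} = -3 + \left(- \frac{3}{4} + \frac{Y}{8}\right) = - \frac{15}{4} + \frac{Y}{8}$)
$H{\left(o \right)} = -757 + o^{2} + 181 o$
$\frac{1}{H{\left(q{\left(16,27 \right)} \right)} + r{\left(599 \right)}} = \frac{1}{\left(-757 + \left(- \frac{15}{4} + \frac{1}{8} \cdot 27\right)^{2} + 181 \left(- \frac{15}{4} + \frac{1}{8} \cdot 27\right)\right) - 809} = \frac{1}{\left(-757 + \left(- \frac{15}{4} + \frac{27}{8}\right)^{2} + 181 \left(- \frac{15}{4} + \frac{27}{8}\right)\right) - 809} = \frac{1}{\left(-757 + \left(- \frac{3}{8}\right)^{2} + 181 \left(- \frac{3}{8}\right)\right) - 809} = \frac{1}{\left(-757 + \frac{9}{64} - \frac{543}{8}\right) - 809} = \frac{1}{- \frac{52783}{64} - 809} = \frac{1}{- \frac{104559}{64}} = - \frac{64}{104559}$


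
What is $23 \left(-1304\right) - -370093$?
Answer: $340101$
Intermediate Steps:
$23 \left(-1304\right) - -370093 = -29992 + 370093 = 340101$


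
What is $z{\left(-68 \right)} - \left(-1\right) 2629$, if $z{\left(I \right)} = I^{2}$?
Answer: $7253$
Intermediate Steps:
$z{\left(-68 \right)} - \left(-1\right) 2629 = \left(-68\right)^{2} - \left(-1\right) 2629 = 4624 - -2629 = 4624 + 2629 = 7253$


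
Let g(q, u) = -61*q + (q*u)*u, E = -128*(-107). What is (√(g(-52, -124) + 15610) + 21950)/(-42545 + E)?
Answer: -21950/28849 - I*√780770/28849 ≈ -0.76086 - 0.030629*I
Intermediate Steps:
E = 13696
g(q, u) = -61*q + q*u²
(√(g(-52, -124) + 15610) + 21950)/(-42545 + E) = (√(-52*(-61 + (-124)²) + 15610) + 21950)/(-42545 + 13696) = (√(-52*(-61 + 15376) + 15610) + 21950)/(-28849) = (√(-52*15315 + 15610) + 21950)*(-1/28849) = (√(-796380 + 15610) + 21950)*(-1/28849) = (√(-780770) + 21950)*(-1/28849) = (I*√780770 + 21950)*(-1/28849) = (21950 + I*√780770)*(-1/28849) = -21950/28849 - I*√780770/28849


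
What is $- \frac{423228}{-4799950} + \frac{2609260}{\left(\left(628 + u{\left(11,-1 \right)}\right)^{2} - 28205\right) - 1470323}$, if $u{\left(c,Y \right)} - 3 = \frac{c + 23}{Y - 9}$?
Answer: $- \frac{37677500994179}{16569520999025} \approx -2.2739$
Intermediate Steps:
$u{\left(c,Y \right)} = 3 + \frac{23 + c}{-9 + Y}$ ($u{\left(c,Y \right)} = 3 + \frac{c + 23}{Y - 9} = 3 + \frac{23 + c}{-9 + Y}$)
$- \frac{423228}{-4799950} + \frac{2609260}{\left(\left(628 + u{\left(11,-1 \right)}\right)^{2} - 28205\right) - 1470323} = - \frac{423228}{-4799950} + \frac{2609260}{\left(\left(628 + \frac{-4 + 11 + 3 \left(-1\right)}{-9 - 1}\right)^{2} - 28205\right) - 1470323} = \left(-423228\right) \left(- \frac{1}{4799950}\right) + \frac{2609260}{\left(\left(628 + \frac{-4 + 11 - 3}{-10}\right)^{2} - 28205\right) - 1470323} = \frac{211614}{2399975} + \frac{2609260}{\left(\left(628 - \frac{2}{5}\right)^{2} - 28205\right) - 1470323} = \frac{211614}{2399975} + \frac{2609260}{\left(\left(\frac{3138}{5}\right)^{2} - 28205\right) - 1470323} = \frac{211614}{2399975} + \frac{2609260}{\left(\frac{9847044}{25} - 28205\right) - 1470323} = \frac{211614}{2399975} + \frac{2609260}{\frac{9141919}{25} - 1470323} = \frac{211614}{2399975} + \frac{2609260}{- \frac{27616156}{25}} = \frac{211614}{2399975} + 2609260 \left(- \frac{25}{27616156}\right) = \frac{211614}{2399975} - \frac{16307875}{6904039} = - \frac{37677500994179}{16569520999025}$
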